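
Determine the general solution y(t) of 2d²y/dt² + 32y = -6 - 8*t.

y = -3/16 - t/4 + C1*cos(4*t) + C2*sin(4*t)

Divide through by 2: y'' + 16y = -3 - 4*t.
Characteristic equation r² + 16 = 0 has discriminant (0)² - 4·(16) = -64 < 0, so r = ± 4i.
Hence y_h = C1*cos(4*t) + C2*sin(4*t).
For the particular solution try y_p = A0 + A1*t. Substituting and matching coefficients of each power of t gives A0 = -3/16, A1 = -1/4, so y_p = -3/16 - t/4.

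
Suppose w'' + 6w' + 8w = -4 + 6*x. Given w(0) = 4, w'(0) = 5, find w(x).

Characteristic equation r² + 6r + 8 = 0 factors as (r + 2)(r + 4) = 0, so r = -2, -4.
Hence w_h = C1*exp(-2*x) + C2*exp(-4*x).
For the particular solution try w_p = A0 + A1*x. Substituting and matching coefficients of each power of x gives A0 = -17/16, A1 = 3/4, so w_p = -17/16 + 3*x/4.
General solution: w = -17/16 + 3*x/4 + C1*exp(-2*x) + C2*exp(-4*x).
Apply the initial conditions: w(0) = -17/16 + C1 + C2 = 4 and w'(0) = 3/4 - 4*C2 - 2*C1 = 5. Solving gives C1 = 49/4, C2 = -115/16.

w = -17/16 - 115*exp(-4*x)/16 + 3*x/4 + 49*exp(-2*x)/4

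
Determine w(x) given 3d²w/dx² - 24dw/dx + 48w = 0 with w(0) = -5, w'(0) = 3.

Divide through by 3: w'' - 8w' + 16w = 0.
Characteristic equation r² - 8r + 16 = 0 has discriminant (-8)² - 4·(16) = 0, so r = 4 is a repeated root.
Hence w_h = (C1 + C2*x)*exp(4*x).
Apply the initial conditions: w(0) = C1 = -5 and w'(0) = C2 + 4*C1 = 3. Solving gives C1 = -5, C2 = 23.

w = -5*exp(4*x) + 23*x*exp(4*x)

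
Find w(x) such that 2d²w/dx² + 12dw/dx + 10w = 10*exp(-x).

Divide through by 2: w'' + 6w' + 5w = 5*exp(-x).
Characteristic equation r² + 6r + 5 = 0 factors as (r + 1)(r + 5) = 0, so r = -1, -5.
Hence w_h = C1*exp(-x) + C2*exp(-5*x).
Since exp(-x) solves the homogeneous equation (r = -1 is a root of multiplicity 1), multiply the trial by x. Try w_p = A*x*exp(-x). Substituting into the equation and dividing by exp(-x) gives A = 5/4, so w_p = 5*x*exp(-x)/4.

w = C1*exp(-x) + C2*exp(-5*x) + 5*x*exp(-x)/4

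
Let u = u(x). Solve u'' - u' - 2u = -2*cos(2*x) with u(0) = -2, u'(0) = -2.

u = -4*exp(-x)/5 - 3*exp(2*x)/2 + sin(2*x)/10 + 3*cos(2*x)/10

Characteristic equation r² - r - 2 = 0 factors as (r - 2)(r + 1) = 0, so r = 2, -1.
Hence u_h = C1*exp(2*x) + C2*exp(-x).
Try u_p = A*cos(2*x) + B*sin(2*x). Substituting and equating the coefficients of cos(2x) and sin(2x) gives A = 3/10, B = 1/10, so u_p = sin(2*x)/10 + 3*cos(2*x)/10.
General solution: u = sin(2*x)/10 + 3*cos(2*x)/10 + C1*exp(2*x) + C2*exp(-x).
Apply the initial conditions: u(0) = 3/10 + C1 + C2 = -2 and u'(0) = 1/5 - C2 + 2*C1 = -2. Solving gives C1 = -3/2, C2 = -4/5.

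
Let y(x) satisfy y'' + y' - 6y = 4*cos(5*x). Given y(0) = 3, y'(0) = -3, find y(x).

Characteristic equation r² + r - 6 = 0 factors as (r + 3)(r - 2) = 0, so r = -3, 2.
Hence y_h = C1*exp(-3*x) + C2*exp(2*x).
Try y_p = A*cos(5*x) + B*sin(5*x). Substituting and equating the coefficients of cos(5x) and sin(5x) gives A = -62/493, B = 10/493, so y_p = -62*cos(5*x)/493 + 10*sin(5*x)/493.
General solution: y = -62*cos(5*x)/493 + 10*sin(5*x)/493 + C1*exp(-3*x) + C2*exp(2*x).
Apply the initial conditions: y(0) = -62/493 + C1 + C2 = 3 and y'(0) = 50/493 - 3*C1 + 2*C2 = -3. Solving gives C1 = 159/85, C2 = 182/145.

y = -62*cos(5*x)/493 + 10*sin(5*x)/493 + 159*exp(-3*x)/85 + 182*exp(2*x)/145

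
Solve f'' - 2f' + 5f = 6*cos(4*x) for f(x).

Characteristic equation r² - 2r + 5 = 0 has discriminant (-2)² - 4·(5) = -16 < 0, so r = 1 ± 2i.
Hence f_h = C1*cos(2*x)*exp(x) + C2*exp(x)*sin(2*x).
Try f_p = A*cos(4*x) + B*sin(4*x). Substituting and equating the coefficients of cos(4x) and sin(4x) gives A = -66/185, B = -48/185, so f_p = -66*cos(4*x)/185 - 48*sin(4*x)/185.

f = -66*cos(4*x)/185 - 48*sin(4*x)/185 + C1*cos(2*x)*exp(x) + C2*exp(x)*sin(2*x)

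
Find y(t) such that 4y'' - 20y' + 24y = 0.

Divide through by 4: y'' - 5y' + 6y = 0.
Characteristic equation r² - 5r + 6 = 0 factors as (r - 3)(r - 2) = 0, so r = 3, 2.
Hence y_h = C1*exp(3*t) + C2*exp(2*t).

y = C1*exp(3*t) + C2*exp(2*t)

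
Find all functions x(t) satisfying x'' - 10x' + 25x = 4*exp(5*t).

x = C1*exp(5*t) + 2*t**2*exp(5*t) + C2*t*exp(5*t)

Characteristic equation r² - 10r + 25 = 0 has discriminant (-10)² - 4·(25) = 0, so r = 5 is a repeated root.
Hence x_h = (C1 + C2*t)*exp(5*t).
Since exp(5*t) solves the homogeneous equation (r = 5 is a root of multiplicity 2), multiply the trial by t^2. Try x_p = A*t^2*exp(5*t). Substituting into the equation and dividing by exp(5*t) gives A = 2, so x_p = 2*t^2*exp(5*t).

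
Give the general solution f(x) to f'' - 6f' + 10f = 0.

f = C1*cos(x)*exp(3*x) + C2*exp(3*x)*sin(x)

Characteristic equation r² - 6r + 10 = 0 has discriminant (-6)² - 4·(10) = -4 < 0, so r = 3 ± i.
Hence f_h = C1*cos(x)*exp(3*x) + C2*exp(3*x)*sin(x).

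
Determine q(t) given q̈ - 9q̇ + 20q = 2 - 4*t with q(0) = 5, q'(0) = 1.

q = 1/100 - 469*exp(5*t)/25 - t/5 + 95*exp(4*t)/4

Characteristic equation r² - 9r + 20 = 0 factors as (r - 4)(r - 5) = 0, so r = 4, 5.
Hence q_h = C1*exp(4*t) + C2*exp(5*t).
For the particular solution try q_p = A0 + A1*t. Substituting and matching coefficients of each power of t gives A0 = 1/100, A1 = -1/5, so q_p = 1/100 - t/5.
General solution: q = 1/100 - t/5 + C1*exp(4*t) + C2*exp(5*t).
Apply the initial conditions: q(0) = 1/100 + C1 + C2 = 5 and q'(0) = -1/5 + 4*C1 + 5*C2 = 1. Solving gives C1 = 95/4, C2 = -469/25.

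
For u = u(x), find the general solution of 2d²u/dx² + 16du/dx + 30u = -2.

Divide through by 2: u'' + 8u' + 15u = -1.
Characteristic equation r² + 8r + 15 = 0 factors as (r + 3)(r + 5) = 0, so r = -3, -5.
Hence u_h = C1*exp(-3*x) + C2*exp(-5*x).
For the particular solution try u_p = A0. Substituting and matching coefficients of each power of x gives A0 = -1/15, so u_p = -1/15.

u = -1/15 + C1*exp(-3*x) + C2*exp(-5*x)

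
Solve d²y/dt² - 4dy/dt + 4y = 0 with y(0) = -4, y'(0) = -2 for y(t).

y = -4*exp(2*t) + 6*t*exp(2*t)

Characteristic equation r² - 4r + 4 = 0 has discriminant (-4)² - 4·(4) = 0, so r = 2 is a repeated root.
Hence y_h = (C1 + C2*t)*exp(2*t).
Apply the initial conditions: y(0) = C1 = -4 and y'(0) = C2 + 2*C1 = -2. Solving gives C1 = -4, C2 = 6.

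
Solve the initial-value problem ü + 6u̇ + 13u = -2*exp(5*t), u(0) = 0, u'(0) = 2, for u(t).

Characteristic equation r² + 6r + 13 = 0 has discriminant (6)² - 4·(13) = -16 < 0, so r = -3 ± 2i.
Hence u_h = C1*cos(2*t)*exp(-3*t) + C2*exp(-3*t)*sin(2*t).
Try u_p = A*exp(5*t). Substituting into the equation and dividing by exp(5*t) gives A = -1/34, so u_p = -exp(5*t)/34.
General solution: u = -exp(5*t)/34 + C1*cos(2*t)*exp(-3*t) + C2*exp(-3*t)*sin(2*t).
Apply the initial conditions: u(0) = -1/34 + C1 = 0 and u'(0) = -5/34 - 3*C1 + 2*C2 = 2. Solving gives C1 = 1/34, C2 = 19/17.

u = -exp(5*t)/34 + cos(2*t)*exp(-3*t)/34 + 19*exp(-3*t)*sin(2*t)/17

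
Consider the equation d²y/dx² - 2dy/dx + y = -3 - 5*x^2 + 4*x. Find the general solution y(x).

y = -25 - 16*x - 5*x**2 + C1*exp(x) + C2*x*exp(x)

Characteristic equation r² - 2r + 1 = 0 has discriminant (-2)² - 4·(1) = 0, so r = 1 is a repeated root.
Hence y_h = (C1 + C2*x)*exp(x).
For the particular solution try y_p = A0 + A1*x + A2*x^2. Substituting and matching coefficients of each power of x gives A0 = -25, A1 = -16, A2 = -5, so y_p = -25 - 16*x - 5*x^2.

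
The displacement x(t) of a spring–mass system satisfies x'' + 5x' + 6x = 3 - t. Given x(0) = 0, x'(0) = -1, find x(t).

Characteristic equation r² + 5r + 6 = 0 factors as (r + 2)(r + 3) = 0, so r = -2, -3.
Hence x_h = C1*exp(-2*t) + C2*exp(-3*t).
For the particular solution try x_p = A0 + A1*t. Substituting and matching coefficients of each power of t gives A0 = 23/36, A1 = -1/6, so x_p = 23/36 - t/6.
General solution: x = 23/36 - t/6 + C1*exp(-2*t) + C2*exp(-3*t).
Apply the initial conditions: x(0) = 23/36 + C1 + C2 = 0 and x'(0) = -1/6 - 3*C2 - 2*C1 = -1. Solving gives C1 = -11/4, C2 = 19/9.

x = 23/36 - 11*exp(-2*t)/4 - t/6 + 19*exp(-3*t)/9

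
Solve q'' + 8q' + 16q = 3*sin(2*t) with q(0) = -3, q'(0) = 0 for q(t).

Characteristic equation r² + 8r + 16 = 0 has discriminant (8)² - 4·(16) = 0, so r = -4 is a repeated root.
Hence q_h = (C1 + C2*t)*exp(-4*t).
Try q_p = A*cos(2*t) + B*sin(2*t). Substituting and equating the coefficients of cos(2t) and sin(2t) gives A = -3/25, B = 9/100, so q_p = -3*cos(2*t)/25 + 9*sin(2*t)/100.
General solution: q = -3*cos(2*t)/25 + 9*sin(2*t)/100 + C1*exp(-4*t) + C2*t*exp(-4*t).
Apply the initial conditions: q(0) = -3/25 + C1 = -3 and q'(0) = 9/50 + C2 - 4*C1 = 0. Solving gives C1 = -72/25, C2 = -117/10.

q = -72*exp(-4*t)/25 - 3*cos(2*t)/25 + 9*sin(2*t)/100 - 117*t*exp(-4*t)/10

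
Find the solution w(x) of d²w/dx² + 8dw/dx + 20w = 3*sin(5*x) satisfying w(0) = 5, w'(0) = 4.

Characteristic equation r² + 8r + 20 = 0 has discriminant (8)² - 4·(20) = -16 < 0, so r = -4 ± 2i.
Hence w_h = C1*cos(2*x)*exp(-4*x) + C2*exp(-4*x)*sin(2*x).
Try w_p = A*cos(5*x) + B*sin(5*x). Substituting and equating the coefficients of cos(5x) and sin(5x) gives A = -24/325, B = -3/325, so w_p = -24*cos(5*x)/325 - 3*sin(5*x)/325.
General solution: w = -24*cos(5*x)/325 - 3*sin(5*x)/325 + C1*cos(2*x)*exp(-4*x) + C2*exp(-4*x)*sin(2*x).
Apply the initial conditions: w(0) = -24/325 + C1 = 5 and w'(0) = -3/65 - 4*C1 + 2*C2 = 4. Solving gives C1 = 1649/325, C2 = 7911/650.

w = -24*cos(5*x)/325 - 3*sin(5*x)/325 + 1649*cos(2*x)*exp(-4*x)/325 + 7911*exp(-4*x)*sin(2*x)/650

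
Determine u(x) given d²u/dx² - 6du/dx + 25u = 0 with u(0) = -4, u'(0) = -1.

u = -4*cos(4*x)*exp(3*x) + 11*exp(3*x)*sin(4*x)/4

Characteristic equation r² - 6r + 25 = 0 has discriminant (-6)² - 4·(25) = -64 < 0, so r = 3 ± 4i.
Hence u_h = C1*cos(4*x)*exp(3*x) + C2*exp(3*x)*sin(4*x).
Apply the initial conditions: u(0) = C1 = -4 and u'(0) = 3*C1 + 4*C2 = -1. Solving gives C1 = -4, C2 = 11/4.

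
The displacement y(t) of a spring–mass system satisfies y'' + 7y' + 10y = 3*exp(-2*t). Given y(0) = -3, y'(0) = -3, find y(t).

y = -19*exp(-2*t)/3 + 10*exp(-5*t)/3 + t*exp(-2*t)

Characteristic equation r² + 7r + 10 = 0 factors as (r + 2)(r + 5) = 0, so r = -2, -5.
Hence y_h = C1*exp(-2*t) + C2*exp(-5*t).
Since exp(-2*t) solves the homogeneous equation (r = -2 is a root of multiplicity 1), multiply the trial by t. Try y_p = A*t*exp(-2*t). Substituting into the equation and dividing by exp(-2*t) gives A = 1, so y_p = t*exp(-2*t).
General solution: y = C1*exp(-2*t) + C2*exp(-5*t) + t*exp(-2*t).
Apply the initial conditions: y(0) = C1 + C2 = -3 and y'(0) = 1 - 5*C2 - 2*C1 = -3. Solving gives C1 = -19/3, C2 = 10/3.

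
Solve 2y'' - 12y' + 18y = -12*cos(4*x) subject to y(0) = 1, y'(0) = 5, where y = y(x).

y = 42*cos(4*x)/625 + 144*sin(4*x)/625 + 583*exp(3*x)/625 + 32*x*exp(3*x)/25

Divide through by 2: y'' - 6y' + 9y = -6*cos(4*x).
Characteristic equation r² - 6r + 9 = 0 has discriminant (-6)² - 4·(9) = 0, so r = 3 is a repeated root.
Hence y_h = (C1 + C2*x)*exp(3*x).
Try y_p = A*cos(4*x) + B*sin(4*x). Substituting and equating the coefficients of cos(4x) and sin(4x) gives A = 42/625, B = 144/625, so y_p = 42*cos(4*x)/625 + 144*sin(4*x)/625.
General solution: y = 42*cos(4*x)/625 + 144*sin(4*x)/625 + C1*exp(3*x) + C2*x*exp(3*x).
Apply the initial conditions: y(0) = 42/625 + C1 = 1 and y'(0) = 576/625 + C2 + 3*C1 = 5. Solving gives C1 = 583/625, C2 = 32/25.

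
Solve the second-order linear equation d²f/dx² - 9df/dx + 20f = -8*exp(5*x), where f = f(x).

f = C1*exp(5*x) + C2*exp(4*x) - 8*x*exp(5*x)

Characteristic equation r² - 9r + 20 = 0 factors as (r - 5)(r - 4) = 0, so r = 5, 4.
Hence f_h = C1*exp(5*x) + C2*exp(4*x).
Since exp(5*x) solves the homogeneous equation (r = 5 is a root of multiplicity 1), multiply the trial by x. Try f_p = A*x*exp(5*x). Substituting into the equation and dividing by exp(5*x) gives A = -8, so f_p = -8*x*exp(5*x).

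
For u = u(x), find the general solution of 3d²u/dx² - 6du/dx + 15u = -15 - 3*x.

u = -27/25 - x/5 + C1*cos(2*x)*exp(x) + C2*exp(x)*sin(2*x)

Divide through by 3: u'' - 2u' + 5u = -5 - x.
Characteristic equation r² - 2r + 5 = 0 has discriminant (-2)² - 4·(5) = -16 < 0, so r = 1 ± 2i.
Hence u_h = C1*cos(2*x)*exp(x) + C2*exp(x)*sin(2*x).
For the particular solution try u_p = A0 + A1*x. Substituting and matching coefficients of each power of x gives A0 = -27/25, A1 = -1/5, so u_p = -27/25 - x/5.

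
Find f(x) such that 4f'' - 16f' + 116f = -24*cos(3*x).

Divide through by 4: f'' - 4f' + 29f = -6*cos(3*x).
Characteristic equation r² - 4r + 29 = 0 has discriminant (-4)² - 4·(29) = -100 < 0, so r = 2 ± 5i.
Hence f_h = C1*cos(5*x)*exp(2*x) + C2*exp(2*x)*sin(5*x).
Try f_p = A*cos(3*x) + B*sin(3*x). Substituting and equating the coefficients of cos(3x) and sin(3x) gives A = -15/68, B = 9/68, so f_p = -15*cos(3*x)/68 + 9*sin(3*x)/68.

f = -15*cos(3*x)/68 + 9*sin(3*x)/68 + C1*cos(5*x)*exp(2*x) + C2*exp(2*x)*sin(5*x)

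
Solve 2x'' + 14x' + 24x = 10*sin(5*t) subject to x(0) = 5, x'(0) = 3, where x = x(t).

Divide through by 2: x'' + 7x' + 12x = 5*sin(5*t).
Characteristic equation r² + 7r + 12 = 0 factors as (r + 4)(r + 3) = 0, so r = -4, -3.
Hence x_h = C1*exp(-4*t) + C2*exp(-3*t).
Try x_p = A*cos(5*t) + B*sin(5*t). Substituting and equating the coefficients of cos(5t) and sin(5t) gives A = -175/1394, B = -65/1394, so x_p = -175*cos(5*t)/1394 - 65*sin(5*t)/1394.
General solution: x = -175*cos(5*t)/1394 - 65*sin(5*t)/1394 + C1*exp(-4*t) + C2*exp(-3*t).
Apply the initial conditions: x(0) = -175/1394 + C1 + C2 = 5 and x'(0) = -325/1394 - 4*C1 - 3*C2 = 3. Solving gives C1 = -763/41, C2 = 807/34.

x = -763*exp(-4*t)/41 - 175*cos(5*t)/1394 - 65*sin(5*t)/1394 + 807*exp(-3*t)/34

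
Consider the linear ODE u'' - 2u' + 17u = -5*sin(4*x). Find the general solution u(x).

u = -8*cos(4*x)/13 - sin(4*x)/13 + C1*cos(4*x)*exp(x) + C2*exp(x)*sin(4*x)

Characteristic equation r² - 2r + 17 = 0 has discriminant (-2)² - 4·(17) = -64 < 0, so r = 1 ± 4i.
Hence u_h = C1*cos(4*x)*exp(x) + C2*exp(x)*sin(4*x).
Try u_p = A*cos(4*x) + B*sin(4*x). Substituting and equating the coefficients of cos(4x) and sin(4x) gives A = -8/13, B = -1/13, so u_p = -8*cos(4*x)/13 - sin(4*x)/13.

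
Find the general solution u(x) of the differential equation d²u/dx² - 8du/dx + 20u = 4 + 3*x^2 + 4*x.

u = 313/1000 + 3*x**2/20 + 8*x/25 + C1*cos(2*x)*exp(4*x) + C2*exp(4*x)*sin(2*x)

Characteristic equation r² - 8r + 20 = 0 has discriminant (-8)² - 4·(20) = -16 < 0, so r = 4 ± 2i.
Hence u_h = C1*cos(2*x)*exp(4*x) + C2*exp(4*x)*sin(2*x).
For the particular solution try u_p = A0 + A1*x + A2*x^2. Substituting and matching coefficients of each power of x gives A0 = 313/1000, A1 = 8/25, A2 = 3/20, so u_p = 313/1000 + 3*x^2/20 + 8*x/25.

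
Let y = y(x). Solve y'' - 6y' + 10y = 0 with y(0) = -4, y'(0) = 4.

y = -4*cos(x)*exp(3*x) + 16*exp(3*x)*sin(x)

Characteristic equation r² - 6r + 10 = 0 has discriminant (-6)² - 4·(10) = -4 < 0, so r = 3 ± i.
Hence y_h = C1*cos(x)*exp(3*x) + C2*exp(3*x)*sin(x).
Apply the initial conditions: y(0) = C1 = -4 and y'(0) = C2 + 3*C1 = 4. Solving gives C1 = -4, C2 = 16.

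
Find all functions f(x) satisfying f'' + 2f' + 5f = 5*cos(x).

f = sin(x)/2 + C1*cos(2*x)*exp(-x) + C2*exp(-x)*sin(2*x) + cos(x)

Characteristic equation r² + 2r + 5 = 0 has discriminant (2)² - 4·(5) = -16 < 0, so r = -1 ± 2i.
Hence f_h = C1*cos(2*x)*exp(-x) + C2*exp(-x)*sin(2*x).
Try f_p = A*cos(x) + B*sin(x). Substituting and equating the coefficients of cos(x) and sin(x) gives A = 1, B = 1/2, so f_p = sin(x)/2 + cos(x).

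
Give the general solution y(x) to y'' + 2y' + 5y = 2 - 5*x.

Characteristic equation r² + 2r + 5 = 0 has discriminant (2)² - 4·(5) = -16 < 0, so r = -1 ± 2i.
Hence y_h = C1*cos(2*x)*exp(-x) + C2*exp(-x)*sin(2*x).
For the particular solution try y_p = A0 + A1*x. Substituting and matching coefficients of each power of x gives A0 = 4/5, A1 = -1, so y_p = 4/5 - x.

y = 4/5 - x + C1*cos(2*x)*exp(-x) + C2*exp(-x)*sin(2*x)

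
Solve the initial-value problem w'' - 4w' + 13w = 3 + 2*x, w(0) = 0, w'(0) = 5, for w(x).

w = 47/169 + 2*x/13 - 47*cos(3*x)*exp(2*x)/169 + 913*exp(2*x)*sin(3*x)/507

Characteristic equation r² - 4r + 13 = 0 has discriminant (-4)² - 4·(13) = -36 < 0, so r = 2 ± 3i.
Hence w_h = C1*cos(3*x)*exp(2*x) + C2*exp(2*x)*sin(3*x).
For the particular solution try w_p = A0 + A1*x. Substituting and matching coefficients of each power of x gives A0 = 47/169, A1 = 2/13, so w_p = 47/169 + 2*x/13.
General solution: w = 47/169 + 2*x/13 + C1*cos(3*x)*exp(2*x) + C2*exp(2*x)*sin(3*x).
Apply the initial conditions: w(0) = 47/169 + C1 = 0 and w'(0) = 2/13 + 2*C1 + 3*C2 = 5. Solving gives C1 = -47/169, C2 = 913/507.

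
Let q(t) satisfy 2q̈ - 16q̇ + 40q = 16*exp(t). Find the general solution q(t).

q = 8*exp(t)/13 + C1*cos(2*t)*exp(4*t) + C2*exp(4*t)*sin(2*t)

Divide through by 2: q'' - 8q' + 20q = 8*exp(t).
Characteristic equation r² - 8r + 20 = 0 has discriminant (-8)² - 4·(20) = -16 < 0, so r = 4 ± 2i.
Hence q_h = C1*cos(2*t)*exp(4*t) + C2*exp(4*t)*sin(2*t).
Try q_p = A*exp(t). Substituting into the equation and dividing by exp(t) gives A = 8/13, so q_p = 8*exp(t)/13.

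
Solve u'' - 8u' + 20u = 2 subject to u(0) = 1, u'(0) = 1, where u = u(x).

Characteristic equation r² - 8r + 20 = 0 has discriminant (-8)² - 4·(20) = -16 < 0, so r = 4 ± 2i.
Hence u_h = C1*cos(2*x)*exp(4*x) + C2*exp(4*x)*sin(2*x).
For the particular solution try u_p = A0. Substituting and matching coefficients of each power of x gives A0 = 1/10, so u_p = 1/10.
General solution: u = 1/10 + C1*cos(2*x)*exp(4*x) + C2*exp(4*x)*sin(2*x).
Apply the initial conditions: u(0) = 1/10 + C1 = 1 and u'(0) = 2*C2 + 4*C1 = 1. Solving gives C1 = 9/10, C2 = -13/10.

u = 1/10 - 13*exp(4*x)*sin(2*x)/10 + 9*cos(2*x)*exp(4*x)/10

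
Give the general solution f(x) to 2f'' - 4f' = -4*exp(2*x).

f = C2 + C1*exp(2*x) - x*exp(2*x)

Divide through by 2: f'' - 2f' = -2*exp(2*x).
Characteristic equation r² - 2r = 0 factors as (r - 2)r = 0, so r = 2, 0.
Hence f_h = C1*exp(2*x) + C2.
Since exp(2*x) solves the homogeneous equation (r = 2 is a root of multiplicity 1), multiply the trial by x. Try f_p = A*x*exp(2*x). Substituting into the equation and dividing by exp(2*x) gives A = -1, so f_p = -x*exp(2*x).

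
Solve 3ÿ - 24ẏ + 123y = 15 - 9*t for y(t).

Divide through by 3: y'' - 8y' + 41y = 5 - 3*t.
Characteristic equation r² - 8r + 41 = 0 has discriminant (-8)² - 4·(41) = -100 < 0, so r = 4 ± 5i.
Hence y_h = C1*cos(5*t)*exp(4*t) + C2*exp(4*t)*sin(5*t).
For the particular solution try y_p = A0 + A1*t. Substituting and matching coefficients of each power of t gives A0 = 181/1681, A1 = -3/41, so y_p = 181/1681 - 3*t/41.

y = 181/1681 - 3*t/41 + C1*cos(5*t)*exp(4*t) + C2*exp(4*t)*sin(5*t)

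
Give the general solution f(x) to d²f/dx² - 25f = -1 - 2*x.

Characteristic equation r² - 25 = 0 factors as (r + 5)(r - 5) = 0, so r = -5, 5.
Hence f_h = C1*exp(-5*x) + C2*exp(5*x).
For the particular solution try f_p = A0 + A1*x. Substituting and matching coefficients of each power of x gives A0 = 1/25, A1 = 2/25, so f_p = 1/25 + 2*x/25.

f = 1/25 + 2*x/25 + C1*exp(-5*x) + C2*exp(5*x)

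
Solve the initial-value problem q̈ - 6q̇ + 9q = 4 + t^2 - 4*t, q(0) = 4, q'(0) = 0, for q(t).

Characteristic equation r² - 6r + 9 = 0 has discriminant (-6)² - 4·(9) = 0, so r = 3 is a repeated root.
Hence q_h = (C1 + C2*t)*exp(3*t).
For the particular solution try q_p = A0 + A1*t + A2*t^2. Substituting and matching coefficients of each power of t gives A0 = 2/9, A1 = -8/27, A2 = 1/9, so q_p = 2/9 - 8*t/27 + t^2/9.
General solution: q = 2/9 - 8*t/27 + t^2/9 + C1*exp(3*t) + C2*t*exp(3*t).
Apply the initial conditions: q(0) = 2/9 + C1 = 4 and q'(0) = -8/27 + C2 + 3*C1 = 0. Solving gives C1 = 34/9, C2 = -298/27.

q = 2/9 - 8*t/27 + t**2/9 + 34*exp(3*t)/9 - 298*t*exp(3*t)/27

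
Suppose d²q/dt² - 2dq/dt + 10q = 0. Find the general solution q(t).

Characteristic equation r² - 2r + 10 = 0 has discriminant (-2)² - 4·(10) = -36 < 0, so r = 1 ± 3i.
Hence q_h = C1*cos(3*t)*exp(t) + C2*exp(t)*sin(3*t).

q = C1*cos(3*t)*exp(t) + C2*exp(t)*sin(3*t)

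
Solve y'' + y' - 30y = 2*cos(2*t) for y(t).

Characteristic equation r² + r - 30 = 0 factors as (r + 6)(r - 5) = 0, so r = -6, 5.
Hence y_h = C1*exp(-6*t) + C2*exp(5*t).
Try y_p = A*cos(2*t) + B*sin(2*t). Substituting and equating the coefficients of cos(2t) and sin(2t) gives A = -17/290, B = 1/290, so y_p = -17*cos(2*t)/290 + sin(2*t)/290.

y = -17*cos(2*t)/290 + sin(2*t)/290 + C1*exp(-6*t) + C2*exp(5*t)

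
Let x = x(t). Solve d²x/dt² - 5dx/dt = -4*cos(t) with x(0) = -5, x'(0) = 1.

Characteristic equation r² - 5r = 0 factors as (r - 5)r = 0, so r = 5, 0.
Hence x_h = C1*exp(5*t) + C2.
Try x_p = A*cos(t) + B*sin(t). Substituting and equating the coefficients of cos(t) and sin(t) gives A = 2/13, B = 10/13, so x_p = 2*cos(t)/13 + 10*sin(t)/13.
General solution: x = C2 + 2*cos(t)/13 + 10*sin(t)/13 + C1*exp(5*t).
Apply the initial conditions: x(0) = 2/13 + C1 + C2 = -5 and x'(0) = 10/13 + 5*C1 = 1. Solving gives C1 = 3/65, C2 = -26/5.

x = -26/5 + 2*cos(t)/13 + 3*exp(5*t)/65 + 10*sin(t)/13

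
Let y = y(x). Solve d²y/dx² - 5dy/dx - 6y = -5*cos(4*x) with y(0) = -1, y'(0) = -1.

Characteristic equation r² - 5r - 6 = 0 factors as (r - 6)(r + 1) = 0, so r = 6, -1.
Hence y_h = C1*exp(6*x) + C2*exp(-x).
Try y_p = A*cos(4*x) + B*sin(4*x). Substituting and equating the coefficients of cos(4x) and sin(4x) gives A = 55/442, B = 25/221, so y_p = 25*sin(4*x)/221 + 55*cos(4*x)/442.
General solution: y = 25*sin(4*x)/221 + 55*cos(4*x)/442 + C1*exp(6*x) + C2*exp(-x).
Apply the initial conditions: y(0) = 55/442 + C1 + C2 = -1 and y'(0) = 100/221 - C2 + 6*C1 = -1. Solving gives C1 = -67/182, C2 = -90/119.

y = -90*exp(-x)/119 - 67*exp(6*x)/182 + 25*sin(4*x)/221 + 55*cos(4*x)/442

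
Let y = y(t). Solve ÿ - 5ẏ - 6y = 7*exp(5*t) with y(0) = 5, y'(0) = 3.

y = -7*exp(5*t)/6 + 15*exp(6*t)/7 + 169*exp(-t)/42

Characteristic equation r² - 5r - 6 = 0 factors as (r - 6)(r + 1) = 0, so r = 6, -1.
Hence y_h = C1*exp(6*t) + C2*exp(-t).
Try y_p = A*exp(5*t). Substituting into the equation and dividing by exp(5*t) gives A = -7/6, so y_p = -7*exp(5*t)/6.
General solution: y = -7*exp(5*t)/6 + C1*exp(6*t) + C2*exp(-t).
Apply the initial conditions: y(0) = -7/6 + C1 + C2 = 5 and y'(0) = -35/6 - C2 + 6*C1 = 3. Solving gives C1 = 15/7, C2 = 169/42.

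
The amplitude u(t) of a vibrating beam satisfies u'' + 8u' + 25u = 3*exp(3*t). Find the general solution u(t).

u = 3*exp(3*t)/58 + C1*cos(3*t)*exp(-4*t) + C2*exp(-4*t)*sin(3*t)

Characteristic equation r² + 8r + 25 = 0 has discriminant (8)² - 4·(25) = -36 < 0, so r = -4 ± 3i.
Hence u_h = C1*cos(3*t)*exp(-4*t) + C2*exp(-4*t)*sin(3*t).
Try u_p = A*exp(3*t). Substituting into the equation and dividing by exp(3*t) gives A = 3/58, so u_p = 3*exp(3*t)/58.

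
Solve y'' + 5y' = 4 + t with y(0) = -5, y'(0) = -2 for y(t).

y = -694/125 + t**2/10 + 19*t/25 + 69*exp(-5*t)/125

Characteristic equation r² + 5r = 0 factors as (r + 5)r = 0, so r = -5, 0.
Hence y_h = C1*exp(-5*t) + C2.
Since 0 is a characteristic root (multiplicity 1), multiply the polynomial trial by t: try y_p = t*(A0 + A1*t). Substituting and matching coefficients of each power of t gives A0 = 19/25, A1 = 1/10, so y_p = t^2/10 + 19*t/25.
General solution: y = C2 + t^2/10 + 19*t/25 + C1*exp(-5*t).
Apply the initial conditions: y(0) = C1 + C2 = -5 and y'(0) = 19/25 - 5*C1 = -2. Solving gives C1 = 69/125, C2 = -694/125.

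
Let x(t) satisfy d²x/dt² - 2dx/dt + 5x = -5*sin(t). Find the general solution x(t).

Characteristic equation r² - 2r + 5 = 0 has discriminant (-2)² - 4·(5) = -16 < 0, so r = 1 ± 2i.
Hence x_h = C1*cos(2*t)*exp(t) + C2*exp(t)*sin(2*t).
Try x_p = A*cos(t) + B*sin(t). Substituting and equating the coefficients of cos(t) and sin(t) gives A = -1/2, B = -1, so x_p = -sin(t) - cos(t)/2.

x = -sin(t) - cos(t)/2 + C1*cos(2*t)*exp(t) + C2*exp(t)*sin(2*t)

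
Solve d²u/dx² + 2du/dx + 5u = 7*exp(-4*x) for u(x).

Characteristic equation r² + 2r + 5 = 0 has discriminant (2)² - 4·(5) = -16 < 0, so r = -1 ± 2i.
Hence u_h = C1*cos(2*x)*exp(-x) + C2*exp(-x)*sin(2*x).
Try u_p = A*exp(-4*x). Substituting into the equation and dividing by exp(-4*x) gives A = 7/13, so u_p = 7*exp(-4*x)/13.

u = 7*exp(-4*x)/13 + C1*cos(2*x)*exp(-x) + C2*exp(-x)*sin(2*x)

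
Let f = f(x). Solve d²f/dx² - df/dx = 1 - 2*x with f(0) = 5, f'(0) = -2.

Characteristic equation r² - r = 0 factors as (r - 1)r = 0, so r = 1, 0.
Hence f_h = C1*exp(x) + C2.
Since 0 is a characteristic root (multiplicity 1), multiply the polynomial trial by x: try f_p = x*(A0 + A1*x). Substituting and matching coefficients of each power of x gives A0 = 1, A1 = 1, so f_p = x + x^2.
General solution: f = C2 + x + x^2 + C1*exp(x).
Apply the initial conditions: f(0) = C1 + C2 = 5 and f'(0) = 1 + C1 = -2. Solving gives C1 = -3, C2 = 8.

f = 8 + x + x**2 - 3*exp(x)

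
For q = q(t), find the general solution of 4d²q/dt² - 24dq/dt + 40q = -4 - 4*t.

q = -4/25 - t/10 + C1*cos(t)*exp(3*t) + C2*exp(3*t)*sin(t)

Divide through by 4: q'' - 6q' + 10q = -1 - t.
Characteristic equation r² - 6r + 10 = 0 has discriminant (-6)² - 4·(10) = -4 < 0, so r = 3 ± i.
Hence q_h = C1*cos(t)*exp(3*t) + C2*exp(3*t)*sin(t).
For the particular solution try q_p = A0 + A1*t. Substituting and matching coefficients of each power of t gives A0 = -4/25, A1 = -1/10, so q_p = -4/25 - t/10.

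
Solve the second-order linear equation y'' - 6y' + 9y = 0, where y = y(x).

Characteristic equation r² - 6r + 9 = 0 has discriminant (-6)² - 4·(9) = 0, so r = 3 is a repeated root.
Hence y_h = (C1 + C2*x)*exp(3*x).

y = C1*exp(3*x) + C2*x*exp(3*x)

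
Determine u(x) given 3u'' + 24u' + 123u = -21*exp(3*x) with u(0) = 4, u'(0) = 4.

Divide through by 3: u'' + 8u' + 41u = -7*exp(3*x).
Characteristic equation r² + 8r + 41 = 0 has discriminant (8)² - 4·(41) = -100 < 0, so r = -4 ± 5i.
Hence u_h = C1*cos(5*x)*exp(-4*x) + C2*exp(-4*x)*sin(5*x).
Try u_p = A*exp(3*x). Substituting into the equation and dividing by exp(3*x) gives A = -7/74, so u_p = -7*exp(3*x)/74.
General solution: u = -7*exp(3*x)/74 + C1*cos(5*x)*exp(-4*x) + C2*exp(-4*x)*sin(5*x).
Apply the initial conditions: u(0) = -7/74 + C1 = 4 and u'(0) = -21/74 - 4*C1 + 5*C2 = 4. Solving gives C1 = 303/74, C2 = 1529/370.

u = -7*exp(3*x)/74 + 303*cos(5*x)*exp(-4*x)/74 + 1529*exp(-4*x)*sin(5*x)/370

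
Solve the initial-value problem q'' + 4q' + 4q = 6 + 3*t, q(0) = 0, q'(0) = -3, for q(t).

Characteristic equation r² + 4r + 4 = 0 has discriminant (4)² - 4·(4) = 0, so r = -2 is a repeated root.
Hence q_h = (C1 + C2*t)*exp(-2*t).
For the particular solution try q_p = A0 + A1*t. Substituting and matching coefficients of each power of t gives A0 = 3/4, A1 = 3/4, so q_p = 3/4 + 3*t/4.
General solution: q = 3/4 + 3*t/4 + C1*exp(-2*t) + C2*t*exp(-2*t).
Apply the initial conditions: q(0) = 3/4 + C1 = 0 and q'(0) = 3/4 + C2 - 2*C1 = -3. Solving gives C1 = -3/4, C2 = -21/4.

q = 3/4 - 3*exp(-2*t)/4 + 3*t/4 - 21*t*exp(-2*t)/4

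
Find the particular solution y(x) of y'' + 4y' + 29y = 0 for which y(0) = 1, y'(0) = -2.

Characteristic equation r² + 4r + 29 = 0 has discriminant (4)² - 4·(29) = -100 < 0, so r = -2 ± 5i.
Hence y_h = C1*cos(5*x)*exp(-2*x) + C2*exp(-2*x)*sin(5*x).
Apply the initial conditions: y(0) = C1 = 1 and y'(0) = -2*C1 + 5*C2 = -2. Solving gives C1 = 1, C2 = 0.

y = cos(5*x)*exp(-2*x)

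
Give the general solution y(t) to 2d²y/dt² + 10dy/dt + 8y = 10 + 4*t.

Divide through by 2: y'' + 5y' + 4y = 5 + 2*t.
Characteristic equation r² + 5r + 4 = 0 factors as (r + 1)(r + 4) = 0, so r = -1, -4.
Hence y_h = C1*exp(-t) + C2*exp(-4*t).
For the particular solution try y_p = A0 + A1*t. Substituting and matching coefficients of each power of t gives A0 = 5/8, A1 = 1/2, so y_p = 5/8 + t/2.

y = 5/8 + t/2 + C1*exp(-t) + C2*exp(-4*t)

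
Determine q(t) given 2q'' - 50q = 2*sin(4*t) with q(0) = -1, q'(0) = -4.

Divide through by 2: q'' - 25q = sin(4*t).
Characteristic equation r² - 25 = 0 factors as (r - 5)(r + 5) = 0, so r = 5, -5.
Hence q_h = C1*exp(5*t) + C2*exp(-5*t).
Try q_p = A*cos(4*t) + B*sin(4*t). Substituting and equating the coefficients of cos(4t) and sin(4t) gives A = 0, B = -1/41, so q_p = -sin(4*t)/41.
General solution: q = -sin(4*t)/41 + C1*exp(5*t) + C2*exp(-5*t).
Apply the initial conditions: q(0) = C1 + C2 = -1 and q'(0) = -4/41 - 5*C2 + 5*C1 = -4. Solving gives C1 = -73/82, C2 = -9/82.

q = -73*exp(5*t)/82 - 9*exp(-5*t)/82 - sin(4*t)/41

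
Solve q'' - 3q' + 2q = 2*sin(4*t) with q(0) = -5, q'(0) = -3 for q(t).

q = -127*exp(t)/17 - 7*sin(4*t)/85 + 6*cos(4*t)/85 + 12*exp(2*t)/5

Characteristic equation r² - 3r + 2 = 0 factors as (r - 2)(r - 1) = 0, so r = 2, 1.
Hence q_h = C1*exp(2*t) + C2*exp(t).
Try q_p = A*cos(4*t) + B*sin(4*t). Substituting and equating the coefficients of cos(4t) and sin(4t) gives A = 6/85, B = -7/85, so q_p = -7*sin(4*t)/85 + 6*cos(4*t)/85.
General solution: q = -7*sin(4*t)/85 + 6*cos(4*t)/85 + C1*exp(2*t) + C2*exp(t).
Apply the initial conditions: q(0) = 6/85 + C1 + C2 = -5 and q'(0) = -28/85 + C2 + 2*C1 = -3. Solving gives C1 = 12/5, C2 = -127/17.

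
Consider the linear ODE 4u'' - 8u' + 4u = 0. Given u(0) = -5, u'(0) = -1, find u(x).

Divide through by 4: u'' - 2u' + u = 0.
Characteristic equation r² - 2r + 1 = 0 has discriminant (-2)² - 4·(1) = 0, so r = 1 is a repeated root.
Hence u_h = (C1 + C2*x)*exp(x).
Apply the initial conditions: u(0) = C1 = -5 and u'(0) = C1 + C2 = -1. Solving gives C1 = -5, C2 = 4.

u = -5*exp(x) + 4*x*exp(x)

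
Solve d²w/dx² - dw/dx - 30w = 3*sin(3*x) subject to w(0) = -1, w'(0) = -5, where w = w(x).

Characteristic equation r² - r - 30 = 0 factors as (r - 6)(r + 5) = 0, so r = 6, -5.
Hence w_h = C1*exp(6*x) + C2*exp(-5*x).
Try w_p = A*cos(3*x) + B*sin(3*x). Substituting and equating the coefficients of cos(3x) and sin(3x) gives A = 1/170, B = -13/170, so w_p = -13*sin(3*x)/170 + cos(3*x)/170.
General solution: w = -13*sin(3*x)/170 + cos(3*x)/170 + C1*exp(6*x) + C2*exp(-5*x).
Apply the initial conditions: w(0) = 1/170 + C1 + C2 = -1 and w'(0) = -39/170 - 5*C2 + 6*C1 = -5. Solving gives C1 = -49/55, C2 = -43/374.

w = -49*exp(6*x)/55 - 43*exp(-5*x)/374 - 13*sin(3*x)/170 + cos(3*x)/170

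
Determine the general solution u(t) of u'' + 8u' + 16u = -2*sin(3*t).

u = -14*sin(3*t)/625 + 48*cos(3*t)/625 + C1*exp(-4*t) + C2*t*exp(-4*t)

Characteristic equation r² + 8r + 16 = 0 has discriminant (8)² - 4·(16) = 0, so r = -4 is a repeated root.
Hence u_h = (C1 + C2*t)*exp(-4*t).
Try u_p = A*cos(3*t) + B*sin(3*t). Substituting and equating the coefficients of cos(3t) and sin(3t) gives A = 48/625, B = -14/625, so u_p = -14*sin(3*t)/625 + 48*cos(3*t)/625.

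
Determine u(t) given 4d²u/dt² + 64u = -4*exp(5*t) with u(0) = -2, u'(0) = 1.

u = -81*cos(4*t)/41 - exp(5*t)/41 + 23*sin(4*t)/82

Divide through by 4: u'' + 16u = -exp(5*t).
Characteristic equation r² + 16 = 0 has discriminant (0)² - 4·(16) = -64 < 0, so r = ± 4i.
Hence u_h = C1*cos(4*t) + C2*sin(4*t).
Try u_p = A*exp(5*t). Substituting into the equation and dividing by exp(5*t) gives A = -1/41, so u_p = -exp(5*t)/41.
General solution: u = -exp(5*t)/41 + C1*cos(4*t) + C2*sin(4*t).
Apply the initial conditions: u(0) = -1/41 + C1 = -2 and u'(0) = -5/41 + 4*C2 = 1. Solving gives C1 = -81/41, C2 = 23/82.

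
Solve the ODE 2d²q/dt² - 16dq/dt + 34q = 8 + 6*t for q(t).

q = 92/289 + 3*t/17 + C1*cos(t)*exp(4*t) + C2*exp(4*t)*sin(t)

Divide through by 2: q'' - 8q' + 17q = 4 + 3*t.
Characteristic equation r² - 8r + 17 = 0 has discriminant (-8)² - 4·(17) = -4 < 0, so r = 4 ± i.
Hence q_h = C1*cos(t)*exp(4*t) + C2*exp(4*t)*sin(t).
For the particular solution try q_p = A0 + A1*t. Substituting and matching coefficients of each power of t gives A0 = 92/289, A1 = 3/17, so q_p = 92/289 + 3*t/17.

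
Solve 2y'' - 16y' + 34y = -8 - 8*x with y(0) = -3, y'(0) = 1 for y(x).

Divide through by 2: y'' - 8y' + 17y = -4 - 4*x.
Characteristic equation r² - 8r + 17 = 0 has discriminant (-8)² - 4·(17) = -4 < 0, so r = 4 ± i.
Hence y_h = C1*cos(x)*exp(4*x) + C2*exp(4*x)*sin(x).
For the particular solution try y_p = A0 + A1*x. Substituting and matching coefficients of each power of x gives A0 = -100/289, A1 = -4/17, so y_p = -100/289 - 4*x/17.
General solution: y = -100/289 - 4*x/17 + C1*cos(x)*exp(4*x) + C2*exp(4*x)*sin(x).
Apply the initial conditions: y(0) = -100/289 + C1 = -3 and y'(0) = -4/17 + C2 + 4*C1 = 1. Solving gives C1 = -767/289, C2 = 3425/289.

y = -100/289 - 4*x/17 - 767*cos(x)*exp(4*x)/289 + 3425*exp(4*x)*sin(x)/289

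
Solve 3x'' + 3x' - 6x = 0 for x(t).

Divide through by 3: x'' + x' - 2x = 0.
Characteristic equation r² + r - 2 = 0 factors as (r - 1)(r + 2) = 0, so r = 1, -2.
Hence x_h = C1*exp(t) + C2*exp(-2*t).

x = C1*exp(t) + C2*exp(-2*t)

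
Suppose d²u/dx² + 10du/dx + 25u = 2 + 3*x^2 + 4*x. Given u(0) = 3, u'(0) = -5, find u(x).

u = 28/625 + 3*x**2/25 + 8*x/125 + 1847*exp(-5*x)/625 + 1214*x*exp(-5*x)/125

Characteristic equation r² + 10r + 25 = 0 has discriminant (10)² - 4·(25) = 0, so r = -5 is a repeated root.
Hence u_h = (C1 + C2*x)*exp(-5*x).
For the particular solution try u_p = A0 + A1*x + A2*x^2. Substituting and matching coefficients of each power of x gives A0 = 28/625, A1 = 8/125, A2 = 3/25, so u_p = 28/625 + 3*x^2/25 + 8*x/125.
General solution: u = 28/625 + 3*x^2/25 + 8*x/125 + C1*exp(-5*x) + C2*x*exp(-5*x).
Apply the initial conditions: u(0) = 28/625 + C1 = 3 and u'(0) = 8/125 + C2 - 5*C1 = -5. Solving gives C1 = 1847/625, C2 = 1214/125.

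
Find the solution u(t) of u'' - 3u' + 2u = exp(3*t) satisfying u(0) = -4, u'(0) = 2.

u = exp(3*t)/2 + 5*exp(2*t) - 19*exp(t)/2

Characteristic equation r² - 3r + 2 = 0 factors as (r - 1)(r - 2) = 0, so r = 1, 2.
Hence u_h = C1*exp(t) + C2*exp(2*t).
Try u_p = A*exp(3*t). Substituting into the equation and dividing by exp(3*t) gives A = 1/2, so u_p = exp(3*t)/2.
General solution: u = exp(3*t)/2 + C1*exp(t) + C2*exp(2*t).
Apply the initial conditions: u(0) = 1/2 + C1 + C2 = -4 and u'(0) = 3/2 + C1 + 2*C2 = 2. Solving gives C1 = -19/2, C2 = 5.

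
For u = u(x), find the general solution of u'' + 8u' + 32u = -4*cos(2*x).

u = -7*cos(2*x)/65 - 4*sin(2*x)/65 + C1*cos(4*x)*exp(-4*x) + C2*exp(-4*x)*sin(4*x)

Characteristic equation r² + 8r + 32 = 0 has discriminant (8)² - 4·(32) = -64 < 0, so r = -4 ± 4i.
Hence u_h = C1*cos(4*x)*exp(-4*x) + C2*exp(-4*x)*sin(4*x).
Try u_p = A*cos(2*x) + B*sin(2*x). Substituting and equating the coefficients of cos(2x) and sin(2x) gives A = -7/65, B = -4/65, so u_p = -7*cos(2*x)/65 - 4*sin(2*x)/65.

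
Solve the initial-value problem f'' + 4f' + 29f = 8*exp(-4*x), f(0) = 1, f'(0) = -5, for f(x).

f = 8*exp(-4*x)/29 - 71*exp(-2*x)*sin(5*x)/145 + 21*cos(5*x)*exp(-2*x)/29

Characteristic equation r² + 4r + 29 = 0 has discriminant (4)² - 4·(29) = -100 < 0, so r = -2 ± 5i.
Hence f_h = C1*cos(5*x)*exp(-2*x) + C2*exp(-2*x)*sin(5*x).
Try f_p = A*exp(-4*x). Substituting into the equation and dividing by exp(-4*x) gives A = 8/29, so f_p = 8*exp(-4*x)/29.
General solution: f = 8*exp(-4*x)/29 + C1*cos(5*x)*exp(-2*x) + C2*exp(-2*x)*sin(5*x).
Apply the initial conditions: f(0) = 8/29 + C1 = 1 and f'(0) = -32/29 - 2*C1 + 5*C2 = -5. Solving gives C1 = 21/29, C2 = -71/145.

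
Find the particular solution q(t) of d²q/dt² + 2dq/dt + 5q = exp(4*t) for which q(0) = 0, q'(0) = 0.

q = exp(4*t)/29 - 5*exp(-t)*sin(2*t)/58 - cos(2*t)*exp(-t)/29

Characteristic equation r² + 2r + 5 = 0 has discriminant (2)² - 4·(5) = -16 < 0, so r = -1 ± 2i.
Hence q_h = C1*cos(2*t)*exp(-t) + C2*exp(-t)*sin(2*t).
Try q_p = A*exp(4*t). Substituting into the equation and dividing by exp(4*t) gives A = 1/29, so q_p = exp(4*t)/29.
General solution: q = exp(4*t)/29 + C1*cos(2*t)*exp(-t) + C2*exp(-t)*sin(2*t).
Apply the initial conditions: q(0) = 1/29 + C1 = 0 and q'(0) = 4/29 - C1 + 2*C2 = 0. Solving gives C1 = -1/29, C2 = -5/58.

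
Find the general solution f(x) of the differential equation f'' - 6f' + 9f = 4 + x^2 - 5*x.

Characteristic equation r² - 6r + 9 = 0 has discriminant (-6)² - 4·(9) = 0, so r = 3 is a repeated root.
Hence f_h = (C1 + C2*x)*exp(3*x).
For the particular solution try f_p = A0 + A1*x + A2*x^2. Substituting and matching coefficients of each power of x gives A0 = 4/27, A1 = -11/27, A2 = 1/9, so f_p = 4/27 - 11*x/27 + x^2/9.

f = 4/27 - 11*x/27 + x**2/9 + C1*exp(3*x) + C2*x*exp(3*x)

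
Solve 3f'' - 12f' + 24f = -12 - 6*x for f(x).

f = -5/8 - x/4 + C1*cos(2*x)*exp(2*x) + C2*exp(2*x)*sin(2*x)

Divide through by 3: f'' - 4f' + 8f = -4 - 2*x.
Characteristic equation r² - 4r + 8 = 0 has discriminant (-4)² - 4·(8) = -16 < 0, so r = 2 ± 2i.
Hence f_h = C1*cos(2*x)*exp(2*x) + C2*exp(2*x)*sin(2*x).
For the particular solution try f_p = A0 + A1*x. Substituting and matching coefficients of each power of x gives A0 = -5/8, A1 = -1/4, so f_p = -5/8 - x/4.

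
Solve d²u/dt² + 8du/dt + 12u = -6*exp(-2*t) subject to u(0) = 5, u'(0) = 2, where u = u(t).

u = -27*exp(-6*t)/8 + 67*exp(-2*t)/8 - 3*t*exp(-2*t)/2

Characteristic equation r² + 8r + 12 = 0 factors as (r + 2)(r + 6) = 0, so r = -2, -6.
Hence u_h = C1*exp(-2*t) + C2*exp(-6*t).
Since exp(-2*t) solves the homogeneous equation (r = -2 is a root of multiplicity 1), multiply the trial by t. Try u_p = A*t*exp(-2*t). Substituting into the equation and dividing by exp(-2*t) gives A = -3/2, so u_p = -3*t*exp(-2*t)/2.
General solution: u = C1*exp(-2*t) + C2*exp(-6*t) - 3*t*exp(-2*t)/2.
Apply the initial conditions: u(0) = C1 + C2 = 5 and u'(0) = -3/2 - 6*C2 - 2*C1 = 2. Solving gives C1 = 67/8, C2 = -27/8.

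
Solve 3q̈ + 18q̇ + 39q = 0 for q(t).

Divide through by 3: q'' + 6q' + 13q = 0.
Characteristic equation r² + 6r + 13 = 0 has discriminant (6)² - 4·(13) = -16 < 0, so r = -3 ± 2i.
Hence q_h = C1*cos(2*t)*exp(-3*t) + C2*exp(-3*t)*sin(2*t).

q = C1*cos(2*t)*exp(-3*t) + C2*exp(-3*t)*sin(2*t)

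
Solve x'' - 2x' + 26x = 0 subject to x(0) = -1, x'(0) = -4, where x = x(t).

x = -cos(5*t)*exp(t) - 3*exp(t)*sin(5*t)/5

Characteristic equation r² - 2r + 26 = 0 has discriminant (-2)² - 4·(26) = -100 < 0, so r = 1 ± 5i.
Hence x_h = C1*cos(5*t)*exp(t) + C2*exp(t)*sin(5*t).
Apply the initial conditions: x(0) = C1 = -1 and x'(0) = C1 + 5*C2 = -4. Solving gives C1 = -1, C2 = -3/5.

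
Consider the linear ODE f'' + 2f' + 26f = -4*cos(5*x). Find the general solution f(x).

Characteristic equation r² + 2r + 26 = 0 has discriminant (2)² - 4·(26) = -100 < 0, so r = -1 ± 5i.
Hence f_h = C1*cos(5*x)*exp(-x) + C2*exp(-x)*sin(5*x).
Try f_p = A*cos(5*x) + B*sin(5*x). Substituting and equating the coefficients of cos(5x) and sin(5x) gives A = -4/101, B = -40/101, so f_p = -40*sin(5*x)/101 - 4*cos(5*x)/101.

f = -40*sin(5*x)/101 - 4*cos(5*x)/101 + C1*cos(5*x)*exp(-x) + C2*exp(-x)*sin(5*x)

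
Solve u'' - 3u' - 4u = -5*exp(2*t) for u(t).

u = 5*exp(2*t)/6 + C1*exp(-t) + C2*exp(4*t)

Characteristic equation r² - 3r - 4 = 0 factors as (r + 1)(r - 4) = 0, so r = -1, 4.
Hence u_h = C1*exp(-t) + C2*exp(4*t).
Try u_p = A*exp(2*t). Substituting into the equation and dividing by exp(2*t) gives A = 5/6, so u_p = 5*exp(2*t)/6.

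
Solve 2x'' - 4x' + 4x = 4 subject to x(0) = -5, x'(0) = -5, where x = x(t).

x = 1 + exp(t)*sin(t) - 6*cos(t)*exp(t)

Divide through by 2: x'' - 2x' + 2x = 2.
Characteristic equation r² - 2r + 2 = 0 has discriminant (-2)² - 4·(2) = -4 < 0, so r = 1 ± i.
Hence x_h = C1*cos(t)*exp(t) + C2*exp(t)*sin(t).
For the particular solution try x_p = A0. Substituting and matching coefficients of each power of t gives A0 = 1, so x_p = 1.
General solution: x = 1 + C1*cos(t)*exp(t) + C2*exp(t)*sin(t).
Apply the initial conditions: x(0) = 1 + C1 = -5 and x'(0) = C1 + C2 = -5. Solving gives C1 = -6, C2 = 1.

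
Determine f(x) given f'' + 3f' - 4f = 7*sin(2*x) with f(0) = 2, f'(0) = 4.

f = -27*exp(-4*x)/50 - 21*cos(2*x)/50 - 14*sin(2*x)/25 + 74*exp(x)/25

Characteristic equation r² + 3r - 4 = 0 factors as (r + 4)(r - 1) = 0, so r = -4, 1.
Hence f_h = C1*exp(-4*x) + C2*exp(x).
Try f_p = A*cos(2*x) + B*sin(2*x). Substituting and equating the coefficients of cos(2x) and sin(2x) gives A = -21/50, B = -14/25, so f_p = -21*cos(2*x)/50 - 14*sin(2*x)/25.
General solution: f = -21*cos(2*x)/50 - 14*sin(2*x)/25 + C1*exp(-4*x) + C2*exp(x).
Apply the initial conditions: f(0) = -21/50 + C1 + C2 = 2 and f'(0) = -28/25 + C2 - 4*C1 = 4. Solving gives C1 = -27/50, C2 = 74/25.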